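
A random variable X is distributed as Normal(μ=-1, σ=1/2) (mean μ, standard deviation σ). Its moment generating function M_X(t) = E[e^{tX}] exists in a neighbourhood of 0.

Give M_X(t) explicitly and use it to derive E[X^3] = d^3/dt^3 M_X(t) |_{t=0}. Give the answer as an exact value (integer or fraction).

E[X^3] = M′′′(0) = -7/4

M_X(t) = e^(t^2/8 - t)
M′(t) = t*e^(-t)*e^(t^2/8)/4 - e^(-t)*e^(t^2/8)
M′′(t) = (t^2*e^(t^2/8) - 8*t*e^(t^2/8) + 20*e^(t^2/8))*e^(-t)/16
M′′′(t) = (t^3*e^(t^2/8) - 12*t^2*e^(t^2/8) + 60*t*e^(t^2/8) - 112*e^(t^2/8))*e^(-t)/64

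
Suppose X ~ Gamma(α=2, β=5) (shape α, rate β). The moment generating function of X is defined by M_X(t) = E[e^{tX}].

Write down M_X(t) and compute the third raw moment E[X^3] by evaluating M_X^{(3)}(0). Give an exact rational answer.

E[X^3] = M′′′(0) = 24/125

M_X(t) = 25/(5 - t)^2
M′(t) = -50/(t^3 - 15*t^2 + 75*t - 125)
M′′(t) = 150/(t^4 - 20*t^3 + 150*t^2 - 500*t + 625)
M′′′(t) = -600/(t^5 - 25*t^4 + 250*t^3 - 1250*t^2 + 3125*t - 3125)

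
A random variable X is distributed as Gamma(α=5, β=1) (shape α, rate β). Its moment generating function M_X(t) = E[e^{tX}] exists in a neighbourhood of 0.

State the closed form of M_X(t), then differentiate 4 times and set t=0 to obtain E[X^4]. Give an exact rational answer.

M_X(t) = (1 - t)^(-5)
M′(t) = 5/(t^6 - 6*t^5 + 15*t^4 - 20*t^3 + 15*t^2 - 6*t + 1)
M′′(t) = -30/(t^7 - 7*t^6 + 21*t^5 - 35*t^4 + 35*t^3 - 21*t^2 + 7*t - 1)
M′′′(t) = 210/(t^8 - 8*t^7 + 28*t^6 - 56*t^5 + 70*t^4 - 56*t^3 + 28*t^2 - 8*t + 1)
M′′′′(t) = -1680/(t^9 - 9*t^8 + 36*t^7 - 84*t^6 + 126*t^5 - 126*t^4 + 84*t^3 - 36*t^2 + 9*t - 1)

E[X^4] = M′′′′(0) = 1680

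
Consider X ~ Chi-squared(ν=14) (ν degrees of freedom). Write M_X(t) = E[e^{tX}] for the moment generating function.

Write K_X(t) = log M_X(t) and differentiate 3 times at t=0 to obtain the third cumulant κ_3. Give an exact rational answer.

M_X(t) = (1 - 2*t)^(-7)
K_X(t) = log M_X(t) = -7*log(1 - 2*t)
D^3[K](t) = -112/(8*t^3 - 12*t^2 + 6*t - 1)

κ_3 = D^3[K](0) = 112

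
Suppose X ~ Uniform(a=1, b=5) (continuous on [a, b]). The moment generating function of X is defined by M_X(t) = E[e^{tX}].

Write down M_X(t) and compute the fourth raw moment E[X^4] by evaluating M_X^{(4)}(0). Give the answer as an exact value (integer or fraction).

M_X(t) = (e^(5*t) - e^(t))/(4*t)
M′(t) = (5*t*e^(5*t) - t*e^(t) - e^(5*t) + e^(t))/(4*t^2)
M′′(t) = (25*t^2*e^(5*t) - t^2*e^(t) - 10*t*e^(5*t) + 2*t*e^(t) + 2*e^(5*t) - 2*e^(t))/(4*t^3)
M′′′(t) = (125*t^3*e^(5*t) - t^3*e^(t) - 75*t^2*e^(5*t) + 3*t^2*e^(t) + 30*t*e^(5*t) - 6*t*e^(t) - 6*e^(5*t) + 6*e^(t))/(4*t^4)
M′′′′(t) = (625*t^4*e^(5*t) - t^4*e^(t) - 500*t^3*e^(5*t) + 4*t^3*e^(t) + 300*t^2*e^(5*t) - 12*t^2*e^(t) - 120*t*e^(5*t) + 24*t*e^(t) + 24*e^(5*t) - 24*e^(t))/(4*t^5)

E[X^4] = M′′′′(0) = 781/5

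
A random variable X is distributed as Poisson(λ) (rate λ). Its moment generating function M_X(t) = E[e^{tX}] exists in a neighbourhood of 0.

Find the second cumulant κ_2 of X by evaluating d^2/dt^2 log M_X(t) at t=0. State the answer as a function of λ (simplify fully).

M_X(t) = e^(λ*(e^(t) - 1))
K_X(t) = log M_X(t) = λ*(e^(t) - 1)
K′(t) = λ*e^(t)
K′′(t) = λ*e^(t)

κ_2 = K′′(0) = λ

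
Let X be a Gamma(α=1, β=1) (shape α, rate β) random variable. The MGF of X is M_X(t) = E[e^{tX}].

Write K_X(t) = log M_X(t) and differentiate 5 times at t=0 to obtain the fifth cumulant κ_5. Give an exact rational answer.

κ_5 = K^(5)(0) = 24

M_X(t) = 1/(1 - t)
K_X(t) = log M_X(t) = -log(1 - t)
K^(5)(t) = -24/(t^5 - 5*t^4 + 10*t^3 - 10*t^2 + 5*t - 1)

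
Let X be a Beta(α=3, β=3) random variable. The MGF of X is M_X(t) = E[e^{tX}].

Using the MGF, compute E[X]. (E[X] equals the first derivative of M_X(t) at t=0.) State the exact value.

E[X] = D[M](0) = 1/2

M_X(t) = ₁F₁(3; 6; t)
D[M](t) = ₁F₁(4; 7; t)/2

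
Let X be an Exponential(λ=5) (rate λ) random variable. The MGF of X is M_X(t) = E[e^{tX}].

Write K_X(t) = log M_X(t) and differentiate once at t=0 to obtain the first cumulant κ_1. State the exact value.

κ_1 = D[K](0) = 1/5

M_X(t) = 5/(5 - t)
K_X(t) = log M_X(t) = -log(5 - t) + log(5)
D[K](t) = -1/(t - 5)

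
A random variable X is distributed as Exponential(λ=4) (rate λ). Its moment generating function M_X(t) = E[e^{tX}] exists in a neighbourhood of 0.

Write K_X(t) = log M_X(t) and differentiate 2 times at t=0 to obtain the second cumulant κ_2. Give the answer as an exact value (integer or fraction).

κ_2 = K^(2)(0) = 1/16

M_X(t) = 4/(4 - t)
K_X(t) = log M_X(t) = -log(4 - t) + 2*log(2)
K^(2)(t) = 1/(t^2 - 8*t + 16)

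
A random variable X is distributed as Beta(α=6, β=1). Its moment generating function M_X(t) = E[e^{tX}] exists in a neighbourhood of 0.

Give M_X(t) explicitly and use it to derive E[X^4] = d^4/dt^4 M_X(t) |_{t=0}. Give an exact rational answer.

E[X^4] = M^(4)(0) = 3/5

M_X(t) = ₁F₁(6; 7; t)
M^(4)(t) = 3*₁F₁(10; 11; t)/5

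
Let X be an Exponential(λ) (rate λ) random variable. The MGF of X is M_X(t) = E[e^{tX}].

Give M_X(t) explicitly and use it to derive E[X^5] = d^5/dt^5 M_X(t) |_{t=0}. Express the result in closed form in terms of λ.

E[X^5] = D^5[M](0) = 120/λ^5

M_X(t) = λ/(λ - t)
D^5[M](t) = 120*λ/(λ^6 - 6*λ^5*t + 15*λ^4*t^2 - 20*λ^3*t^3 + 15*λ^2*t^4 - 6*λ*t^5 + t^6)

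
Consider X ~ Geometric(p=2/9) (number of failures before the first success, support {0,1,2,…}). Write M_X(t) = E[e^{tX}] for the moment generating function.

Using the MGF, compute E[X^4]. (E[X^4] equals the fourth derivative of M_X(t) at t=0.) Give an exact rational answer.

M_X(t) = 2/(9*(1 - 7*e^(t)/9))
dM/dt = 14*e^(t)/(49*e^(2*t) - 126*e^(t) + 81)
d^2M/dt^2 = (-98*e^(2*t) - 126*e^(t))/(343*e^(3*t) - 1323*e^(2*t) + 1701*e^(t) - 729)
d^3M/dt^3 = (686*e^(3*t) + 3528*e^(2*t) + 1134*e^(t))/(2401*e^(4*t) - 12348*e^(3*t) + 23814*e^(2*t) - 20412*e^(t) + 6561)
d^4M/dt^4 = (-4802*e^(4*t) - 67914*e^(3*t) - 87318*e^(2*t) - 10206*e^(t))/(16807*e^(5*t) - 108045*e^(4*t) + 277830*e^(3*t) - 357210*e^(2*t) + 229635*e^(t) - 59049)

E[X^4] = d^4M/dt^4 |_{t=0} = 5320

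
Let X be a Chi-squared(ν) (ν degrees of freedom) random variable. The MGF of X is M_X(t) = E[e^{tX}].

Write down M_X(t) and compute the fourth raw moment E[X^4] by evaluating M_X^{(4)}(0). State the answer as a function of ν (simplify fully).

E[X^4] = M′′′′(0) = ν*(ν^3 + 12*ν^2 + 44*ν + 48)

M_X(t) = (1 - 2*t)^(-ν/2)
M′(t) = -ν/(2*t*(1 - 2*t)^(ν/2) - (1 - 2*t)^(ν/2))
M′′(t) = (ν^2 + 2*ν)/(4*t^2*(1 - 2*t)^(ν/2) - 4*t*(1 - 2*t)^(ν/2) + (1 - 2*t)^(ν/2))
M′′′(t) = (-ν^3 - 6*ν^2 - 8*ν)/(8*t^3*(1 - 2*t)^(ν/2) - 12*t^2*(1 - 2*t)^(ν/2) + 6*t*(1 - 2*t)^(ν/2) - (1 - 2*t)^(ν/2))
M′′′′(t) = (ν^4 + 12*ν^3 + 44*ν^2 + 48*ν)/(16*t^4*(1 - 2*t)^(ν/2) - 32*t^3*(1 - 2*t)^(ν/2) + 24*t^2*(1 - 2*t)^(ν/2) - 8*t*(1 - 2*t)^(ν/2) + (1 - 2*t)^(ν/2))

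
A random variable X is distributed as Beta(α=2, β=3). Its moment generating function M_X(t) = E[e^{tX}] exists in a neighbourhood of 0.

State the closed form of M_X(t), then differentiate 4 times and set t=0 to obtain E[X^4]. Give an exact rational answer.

E[X^4] = d^4M/dt^4 |_{t=0} = 1/14

M_X(t) = ₁F₁(2; 5; t)
dM/dt = 2*₁F₁(3; 6; t)/5
d^2M/dt^2 = ₁F₁(4; 7; t)/5
d^3M/dt^3 = 4*₁F₁(5; 8; t)/35
d^4M/dt^4 = ₁F₁(6; 9; t)/14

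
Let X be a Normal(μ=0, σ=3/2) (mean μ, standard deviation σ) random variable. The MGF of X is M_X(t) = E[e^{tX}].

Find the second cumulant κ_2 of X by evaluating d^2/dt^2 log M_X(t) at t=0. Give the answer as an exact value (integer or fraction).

M_X(t) = e^(9*t^2/8)
K_X(t) = log M_X(t) = 9*t^2/8
dK/dt = 9*t/4
d^2K/dt^2 = 9/4

κ_2 = d^2K/dt^2 |_{t=0} = 9/4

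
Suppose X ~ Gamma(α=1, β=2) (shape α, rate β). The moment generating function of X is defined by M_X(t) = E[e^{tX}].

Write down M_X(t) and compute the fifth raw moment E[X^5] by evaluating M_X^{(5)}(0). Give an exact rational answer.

M_X(t) = 2/(2 - t)
D^5[M](t) = 240/(t^6 - 12*t^5 + 60*t^4 - 160*t^3 + 240*t^2 - 192*t + 64)

E[X^5] = D^5[M](0) = 15/4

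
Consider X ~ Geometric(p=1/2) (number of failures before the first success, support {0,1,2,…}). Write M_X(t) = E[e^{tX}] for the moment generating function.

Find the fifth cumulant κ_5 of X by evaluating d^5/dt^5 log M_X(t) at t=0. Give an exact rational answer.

M_X(t) = 1/(2*(1 - e^(t)/2))
K_X(t) = log M_X(t) = -log(1 - e^(t)/2) - log(2)
K^(5)(t) = (-2*e^(4*t) - 44*e^(3*t) - 88*e^(2*t) - 16*e^(t))/(e^(5*t) - 10*e^(4*t) + 40*e^(3*t) - 80*e^(2*t) + 80*e^(t) - 32)

κ_5 = K^(5)(0) = 150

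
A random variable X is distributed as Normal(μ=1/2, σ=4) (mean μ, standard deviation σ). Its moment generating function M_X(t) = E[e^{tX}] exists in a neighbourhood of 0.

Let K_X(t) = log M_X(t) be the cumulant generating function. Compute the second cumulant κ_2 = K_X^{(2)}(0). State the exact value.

M_X(t) = e^(8*t^2 + t/2)
K_X(t) = log M_X(t) = 8*t^2 + t/2
dK/dt = 16*t + 1/2
d^2K/dt^2 = 16

κ_2 = d^2K/dt^2 |_{t=0} = 16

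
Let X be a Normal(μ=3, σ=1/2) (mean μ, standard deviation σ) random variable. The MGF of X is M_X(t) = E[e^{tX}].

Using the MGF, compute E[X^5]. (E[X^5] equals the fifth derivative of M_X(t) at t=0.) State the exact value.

E[X^5] = M^(5)(0) = 5013/16

M_X(t) = e^(t^2/8 + 3*t)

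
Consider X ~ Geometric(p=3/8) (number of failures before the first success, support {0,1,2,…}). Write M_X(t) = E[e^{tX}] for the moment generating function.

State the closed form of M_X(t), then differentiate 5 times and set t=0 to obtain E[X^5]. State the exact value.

M_X(t) = 3/(8*(1 - 5*e^(t)/8))

E[X^5] = D^5[M](0) = 338135/81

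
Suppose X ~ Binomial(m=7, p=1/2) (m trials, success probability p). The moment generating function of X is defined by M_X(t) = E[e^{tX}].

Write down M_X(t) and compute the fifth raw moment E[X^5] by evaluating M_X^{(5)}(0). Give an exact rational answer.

M_X(t) = (e^(t)/2 + 1/2)^7
dM/dt = 7*e^(7*t)/128 + 21*e^(6*t)/64 + 105*e^(5*t)/128 + 35*e^(4*t)/32 + 105*e^(3*t)/128 + 21*e^(2*t)/64 + 7*e^(t)/128
d^2M/dt^2 = 49*e^(7*t)/128 + 63*e^(6*t)/32 + 525*e^(5*t)/128 + 35*e^(4*t)/8 + 315*e^(3*t)/128 + 21*e^(2*t)/32 + 7*e^(t)/128
d^3M/dt^3 = 343*e^(7*t)/128 + 189*e^(6*t)/16 + 2625*e^(5*t)/128 + 35*e^(4*t)/2 + 945*e^(3*t)/128 + 21*e^(2*t)/16 + 7*e^(t)/128
d^4M/dt^4 = 2401*e^(7*t)/128 + 567*e^(6*t)/8 + 13125*e^(5*t)/128 + 70*e^(4*t) + 2835*e^(3*t)/128 + 21*e^(2*t)/8 + 7*e^(t)/128
d^5M/dt^5 = 16807*e^(7*t)/128 + 1701*e^(6*t)/4 + 65625*e^(5*t)/128 + 280*e^(4*t) + 8505*e^(3*t)/128 + 21*e^(2*t)/4 + 7*e^(t)/128

E[X^5] = d^5M/dt^5 |_{t=0} = 1421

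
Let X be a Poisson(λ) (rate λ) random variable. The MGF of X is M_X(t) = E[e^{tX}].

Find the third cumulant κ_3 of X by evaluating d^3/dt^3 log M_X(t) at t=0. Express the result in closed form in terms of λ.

M_X(t) = e^(λ*(e^(t) - 1))
K_X(t) = log M_X(t) = λ*(e^(t) - 1)
K′(t) = λ*e^(t)
K′′(t) = λ*e^(t)
K′′′(t) = λ*e^(t)

κ_3 = K′′′(0) = λ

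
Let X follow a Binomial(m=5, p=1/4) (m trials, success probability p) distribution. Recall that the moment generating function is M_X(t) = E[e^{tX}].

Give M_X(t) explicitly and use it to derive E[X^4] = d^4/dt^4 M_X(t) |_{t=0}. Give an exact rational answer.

M_X(t) = (e^(t)/4 + 3/4)^5
M^(4)(t) = 625*e^(5*t)/1024 + 15*e^(4*t)/4 + 3645*e^(3*t)/512 + 135*e^(2*t)/32 + 405*e^(t)/1024

E[X^4] = M^(4)(0) = 515/32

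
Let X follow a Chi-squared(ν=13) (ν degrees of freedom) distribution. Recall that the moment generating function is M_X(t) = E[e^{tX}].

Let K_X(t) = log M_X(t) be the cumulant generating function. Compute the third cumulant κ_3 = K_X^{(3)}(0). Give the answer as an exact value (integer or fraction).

M_X(t) = (1 - 2*t)^(-13/2)
K_X(t) = log M_X(t) = -13*log(1 - 2*t)/2
D^3[K](t) = -104/(8*t^3 - 12*t^2 + 6*t - 1)

κ_3 = D^3[K](0) = 104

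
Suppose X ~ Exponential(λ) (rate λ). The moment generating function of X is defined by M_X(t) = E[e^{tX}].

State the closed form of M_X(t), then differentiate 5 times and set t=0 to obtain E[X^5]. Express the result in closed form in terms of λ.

M_X(t) = λ/(λ - t)
dM/dt = λ/(λ^2 - 2*λ*t + t^2)
d^2M/dt^2 = -2*λ/(-λ^3 + 3*λ^2*t - 3*λ*t^2 + t^3)
d^3M/dt^3 = 6*λ/(λ^4 - 4*λ^3*t + 6*λ^2*t^2 - 4*λ*t^3 + t^4)
d^4M/dt^4 = -24*λ/(-λ^5 + 5*λ^4*t - 10*λ^3*t^2 + 10*λ^2*t^3 - 5*λ*t^4 + t^5)
d^5M/dt^5 = 120*λ/(λ^6 - 6*λ^5*t + 15*λ^4*t^2 - 20*λ^3*t^3 + 15*λ^2*t^4 - 6*λ*t^5 + t^6)

E[X^5] = d^5M/dt^5 |_{t=0} = 120/λ^5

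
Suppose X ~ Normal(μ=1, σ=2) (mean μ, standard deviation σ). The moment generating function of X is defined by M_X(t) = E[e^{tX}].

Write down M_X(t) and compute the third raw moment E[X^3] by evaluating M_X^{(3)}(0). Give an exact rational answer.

E[X^3] = d^3M/dt^3 |_{t=0} = 13

M_X(t) = e^(2*t^2 + t)
dM/dt = 4*t*e^(t)*e^(2*t^2) + e^(t)*e^(2*t^2)
d^2M/dt^2 = 16*t^2*e^(t)*e^(2*t^2) + 8*t*e^(t)*e^(2*t^2) + 5*e^(t)*e^(2*t^2)
d^3M/dt^3 = 64*t^3*e^(t)*e^(2*t^2) + 48*t^2*e^(t)*e^(2*t^2) + 60*t*e^(t)*e^(2*t^2) + 13*e^(t)*e^(2*t^2)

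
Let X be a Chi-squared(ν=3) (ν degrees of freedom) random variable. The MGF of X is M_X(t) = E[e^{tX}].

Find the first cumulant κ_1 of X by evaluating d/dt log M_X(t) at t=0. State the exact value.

κ_1 = dK/dt |_{t=0} = 3

M_X(t) = (1 - 2*t)^(-3/2)
K_X(t) = log M_X(t) = -3*log(1 - 2*t)/2
dK/dt = -3/(2*t - 1)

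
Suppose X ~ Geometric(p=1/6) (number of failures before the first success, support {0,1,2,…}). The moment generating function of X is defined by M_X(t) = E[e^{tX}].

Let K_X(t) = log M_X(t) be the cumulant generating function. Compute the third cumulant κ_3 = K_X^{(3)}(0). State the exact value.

M_X(t) = 1/(6*(1 - 5*e^(t)/6))
K_X(t) = log M_X(t) = -log(1 - 5*e^(t)/6) - log(6)
D^3[K](t) = (-150*e^(2*t) - 180*e^(t))/(125*e^(3*t) - 450*e^(2*t) + 540*e^(t) - 216)

κ_3 = D^3[K](0) = 330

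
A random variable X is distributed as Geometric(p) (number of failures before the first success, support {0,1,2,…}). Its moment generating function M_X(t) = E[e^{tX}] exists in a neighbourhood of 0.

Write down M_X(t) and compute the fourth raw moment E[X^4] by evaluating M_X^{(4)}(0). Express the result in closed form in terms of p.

E[X^4] = D^4[M](0) = 1 - 15/p + 50/p^2 - 60/p^3 + 24/p^4

M_X(t) = p/(-(1 - p)*e^(t) + 1)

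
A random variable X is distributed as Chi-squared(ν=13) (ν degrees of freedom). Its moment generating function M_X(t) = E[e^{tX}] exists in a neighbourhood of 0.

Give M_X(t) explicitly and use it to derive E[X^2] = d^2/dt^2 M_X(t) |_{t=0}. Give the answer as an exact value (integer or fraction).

M_X(t) = (1 - 2*t)^(-13/2)

E[X^2] = D^2[M](0) = 195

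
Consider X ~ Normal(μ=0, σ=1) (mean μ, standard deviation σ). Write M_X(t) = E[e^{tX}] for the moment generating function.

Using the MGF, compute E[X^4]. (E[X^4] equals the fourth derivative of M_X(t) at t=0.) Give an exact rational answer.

E[X^4] = M′′′′(0) = 3

M_X(t) = e^(t^2/2)
M′(t) = t*e^(t^2/2)
M′′(t) = t^2*e^(t^2/2) + e^(t^2/2)
M′′′(t) = t^3*e^(t^2/2) + 3*t*e^(t^2/2)
M′′′′(t) = t^4*e^(t^2/2) + 6*t^2*e^(t^2/2) + 3*e^(t^2/2)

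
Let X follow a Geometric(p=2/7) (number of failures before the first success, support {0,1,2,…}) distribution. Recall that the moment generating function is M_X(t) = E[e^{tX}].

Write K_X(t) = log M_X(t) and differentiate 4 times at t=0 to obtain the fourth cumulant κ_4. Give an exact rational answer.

κ_4 = K′′′′(0) = 3745/8

M_X(t) = 2/(7*(1 - 5*e^(t)/7))
K_X(t) = log M_X(t) = -log(1 - 5*e^(t)/7) - log(7) + log(2)
K′(t) = -5*e^(t)/(5*e^(t) - 7)
K′′(t) = 35*e^(t)/(25*e^(2*t) - 70*e^(t) + 49)
K′′′(t) = (-175*e^(2*t) - 245*e^(t))/(125*e^(3*t) - 525*e^(2*t) + 735*e^(t) - 343)
K′′′′(t) = (875*e^(3*t) + 4900*e^(2*t) + 1715*e^(t))/(625*e^(4*t) - 3500*e^(3*t) + 7350*e^(2*t) - 6860*e^(t) + 2401)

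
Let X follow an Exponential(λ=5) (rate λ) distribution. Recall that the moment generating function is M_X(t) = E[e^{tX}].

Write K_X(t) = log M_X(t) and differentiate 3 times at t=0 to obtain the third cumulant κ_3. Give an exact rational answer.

M_X(t) = 5/(5 - t)
K_X(t) = log M_X(t) = -log(5 - t) + log(5)
D^3[K](t) = -2/(t^3 - 15*t^2 + 75*t - 125)

κ_3 = D^3[K](0) = 2/125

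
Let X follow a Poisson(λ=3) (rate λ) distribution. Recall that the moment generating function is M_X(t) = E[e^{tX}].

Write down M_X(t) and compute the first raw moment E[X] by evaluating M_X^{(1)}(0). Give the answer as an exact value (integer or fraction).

E[X] = D[M](0) = 3

M_X(t) = e^(3*e^(t) - 3)
D[M](t) = 3*e^(-3)*e^(t)*e^(3*e^(t))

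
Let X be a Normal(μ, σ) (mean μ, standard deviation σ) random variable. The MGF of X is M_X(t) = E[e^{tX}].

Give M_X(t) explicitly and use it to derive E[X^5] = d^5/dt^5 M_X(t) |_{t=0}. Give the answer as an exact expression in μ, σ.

M_X(t) = e^(μ*t + σ^2*t^2/2)
dM/dt = μ*e^(μ*t)*e^(σ^2*t^2/2) + σ^2*t*e^(μ*t)*e^(σ^2*t^2/2)
d^2M/dt^2 = μ^2*e^(μ*t)*e^(σ^2*t^2/2) + 2*μ*σ^2*t*e^(μ*t)*e^(σ^2*t^2/2) + σ^4*t^2*e^(μ*t)*e^(σ^2*t^2/2) + σ^2*e^(μ*t)*e^(σ^2*t^2/2)

E[X^5] = d^5M/dt^5 |_{t=0} = μ*(μ^4 + 10*μ^2*σ^2 + 15*σ^4)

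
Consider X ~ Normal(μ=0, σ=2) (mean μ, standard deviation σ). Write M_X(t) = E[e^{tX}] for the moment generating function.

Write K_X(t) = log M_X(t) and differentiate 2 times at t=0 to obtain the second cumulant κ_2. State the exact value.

κ_2 = K^(2)(0) = 4

M_X(t) = e^(2*t^2)
K_X(t) = log M_X(t) = 2*t^2
K^(2)(t) = 4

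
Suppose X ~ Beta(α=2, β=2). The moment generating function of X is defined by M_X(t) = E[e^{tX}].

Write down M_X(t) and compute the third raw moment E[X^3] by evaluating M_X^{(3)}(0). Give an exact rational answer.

E[X^3] = M′′′(0) = 1/5

M_X(t) = ₁F₁(2; 4; t)
M′(t) = ₁F₁(3; 5; t)/2
M′′(t) = 3*₁F₁(4; 6; t)/10
M′′′(t) = ₁F₁(5; 7; t)/5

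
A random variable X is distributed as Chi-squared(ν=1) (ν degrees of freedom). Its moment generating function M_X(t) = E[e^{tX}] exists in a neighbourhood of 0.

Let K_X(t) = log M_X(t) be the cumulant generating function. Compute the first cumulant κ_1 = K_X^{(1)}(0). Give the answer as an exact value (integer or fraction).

κ_1 = K′(0) = 1

M_X(t) = 1/√(1 - 2*t)
K_X(t) = log M_X(t) = -log(1 - 2*t)/2
K′(t) = -1/(2*t - 1)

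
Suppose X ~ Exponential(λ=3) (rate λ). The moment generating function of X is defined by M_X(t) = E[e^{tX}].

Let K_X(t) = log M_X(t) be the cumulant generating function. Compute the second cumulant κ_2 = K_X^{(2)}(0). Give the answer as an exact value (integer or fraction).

M_X(t) = 3/(3 - t)
K_X(t) = log M_X(t) = -log(3 - t) + log(3)
K′(t) = -1/(t - 3)
K′′(t) = 1/(t^2 - 6*t + 9)

κ_2 = K′′(0) = 1/9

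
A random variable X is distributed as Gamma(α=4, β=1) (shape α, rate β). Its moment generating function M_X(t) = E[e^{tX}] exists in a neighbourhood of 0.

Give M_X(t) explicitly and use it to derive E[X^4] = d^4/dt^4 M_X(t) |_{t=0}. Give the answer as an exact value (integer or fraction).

E[X^4] = M^(4)(0) = 840

M_X(t) = (1 - t)^(-4)
M^(4)(t) = 840/(t^8 - 8*t^7 + 28*t^6 - 56*t^5 + 70*t^4 - 56*t^3 + 28*t^2 - 8*t + 1)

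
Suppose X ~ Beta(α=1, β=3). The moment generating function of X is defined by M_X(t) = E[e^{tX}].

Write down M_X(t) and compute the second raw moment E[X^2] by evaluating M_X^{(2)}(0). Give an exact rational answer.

M_X(t) = ₁F₁(1; 4; t)
D^2[M](t) = ₁F₁(3; 6; t)/10

E[X^2] = D^2[M](0) = 1/10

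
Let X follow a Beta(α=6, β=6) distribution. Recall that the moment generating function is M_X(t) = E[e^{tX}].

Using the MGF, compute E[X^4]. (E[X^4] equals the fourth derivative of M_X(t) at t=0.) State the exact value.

E[X^4] = M^(4)(0) = 6/65

M_X(t) = ₁F₁(6; 12; t)
M^(4)(t) = 6*₁F₁(10; 16; t)/65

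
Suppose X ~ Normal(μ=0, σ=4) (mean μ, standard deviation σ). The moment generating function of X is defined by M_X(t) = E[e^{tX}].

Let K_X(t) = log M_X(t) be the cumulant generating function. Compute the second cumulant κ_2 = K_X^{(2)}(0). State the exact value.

κ_2 = K^(2)(0) = 16

M_X(t) = e^(8*t^2)
K_X(t) = log M_X(t) = 8*t^2
K^(2)(t) = 16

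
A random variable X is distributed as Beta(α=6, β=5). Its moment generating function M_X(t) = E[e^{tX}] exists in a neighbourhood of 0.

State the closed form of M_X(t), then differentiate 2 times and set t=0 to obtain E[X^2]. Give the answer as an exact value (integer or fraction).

E[X^2] = M^(2)(0) = 7/22

M_X(t) = ₁F₁(6; 11; t)
M^(2)(t) = 7*₁F₁(8; 13; t)/22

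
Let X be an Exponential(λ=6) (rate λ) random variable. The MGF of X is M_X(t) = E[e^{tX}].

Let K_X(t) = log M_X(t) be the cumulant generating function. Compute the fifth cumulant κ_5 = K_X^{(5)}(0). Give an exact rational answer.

κ_5 = K′′′′′(0) = 1/324

M_X(t) = 6/(6 - t)
K_X(t) = log M_X(t) = -log(6 - t) + log(6)
K′(t) = -1/(t - 6)
K′′(t) = 1/(t^2 - 12*t + 36)
K′′′(t) = -2/(t^3 - 18*t^2 + 108*t - 216)
K′′′′(t) = 6/(t^4 - 24*t^3 + 216*t^2 - 864*t + 1296)
K′′′′′(t) = -24/(t^5 - 30*t^4 + 360*t^3 - 2160*t^2 + 6480*t - 7776)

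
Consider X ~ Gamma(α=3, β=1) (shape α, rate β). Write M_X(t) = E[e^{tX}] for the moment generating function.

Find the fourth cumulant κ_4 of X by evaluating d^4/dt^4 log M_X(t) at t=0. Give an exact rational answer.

M_X(t) = (1 - t)^(-3)
K_X(t) = log M_X(t) = -3*log(1 - t)
K′(t) = -3/(t - 1)
K′′(t) = 3/(t^2 - 2*t + 1)
K′′′(t) = -6/(t^3 - 3*t^2 + 3*t - 1)
K′′′′(t) = 18/(t^4 - 4*t^3 + 6*t^2 - 4*t + 1)

κ_4 = K′′′′(0) = 18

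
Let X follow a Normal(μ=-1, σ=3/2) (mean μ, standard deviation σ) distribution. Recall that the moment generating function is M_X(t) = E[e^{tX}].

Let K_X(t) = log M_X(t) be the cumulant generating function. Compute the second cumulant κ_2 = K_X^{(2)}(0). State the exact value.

κ_2 = d^2K/dt^2 |_{t=0} = 9/4

M_X(t) = e^(9*t^2/8 - t)
K_X(t) = log M_X(t) = 9*t^2/8 - t
dK/dt = 9*t/4 - 1
d^2K/dt^2 = 9/4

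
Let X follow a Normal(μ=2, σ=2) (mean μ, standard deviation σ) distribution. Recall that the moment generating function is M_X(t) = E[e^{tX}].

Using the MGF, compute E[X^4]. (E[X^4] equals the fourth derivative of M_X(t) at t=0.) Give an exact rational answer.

E[X^4] = D^4[M](0) = 160

M_X(t) = e^(2*t^2 + 2*t)
D^4[M](t) = 256*t^4*e^(2*t)*e^(2*t^2) + 512*t^3*e^(2*t)*e^(2*t^2) + 768*t^2*e^(2*t)*e^(2*t^2) + 512*t*e^(2*t)*e^(2*t^2) + 160*e^(2*t)*e^(2*t^2)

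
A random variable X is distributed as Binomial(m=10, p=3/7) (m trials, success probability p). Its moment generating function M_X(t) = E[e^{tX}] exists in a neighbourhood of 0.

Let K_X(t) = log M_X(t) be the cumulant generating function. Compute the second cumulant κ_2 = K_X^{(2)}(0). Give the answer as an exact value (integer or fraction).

M_X(t) = (3*e^(t)/7 + 4/7)^10
K_X(t) = log M_X(t) = 10*log(3*e^(t)/7 + 4/7)
D^2[K](t) = 120*e^(t)/(9*e^(2*t) + 24*e^(t) + 16)

κ_2 = D^2[K](0) = 120/49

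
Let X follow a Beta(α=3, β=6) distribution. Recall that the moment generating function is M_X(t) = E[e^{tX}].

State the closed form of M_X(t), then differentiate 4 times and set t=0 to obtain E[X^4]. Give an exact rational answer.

M_X(t) = ₁F₁(3; 9; t)
M^(4)(t) = ₁F₁(7; 13; t)/33

E[X^4] = M^(4)(0) = 1/33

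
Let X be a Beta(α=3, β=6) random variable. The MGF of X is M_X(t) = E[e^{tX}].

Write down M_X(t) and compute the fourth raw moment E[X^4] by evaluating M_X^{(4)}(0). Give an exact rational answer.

E[X^4] = d^4M/dt^4 |_{t=0} = 1/33

M_X(t) = ₁F₁(3; 9; t)
dM/dt = ₁F₁(4; 10; t)/3
d^2M/dt^2 = 2*₁F₁(5; 11; t)/15
d^3M/dt^3 = 2*₁F₁(6; 12; t)/33
d^4M/dt^4 = ₁F₁(7; 13; t)/33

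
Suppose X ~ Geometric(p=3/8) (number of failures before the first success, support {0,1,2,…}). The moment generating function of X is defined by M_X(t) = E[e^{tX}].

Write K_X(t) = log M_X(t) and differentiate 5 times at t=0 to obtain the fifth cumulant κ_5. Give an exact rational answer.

M_X(t) = 3/(8*(1 - 5*e^(t)/8))
K_X(t) = log M_X(t) = -log(1 - 5*e^(t)/8) - 3*log(2) + log(3)
D^5[K](t) = (-5000*e^(4*t) - 88000*e^(3*t) - 140800*e^(2*t) - 20480*e^(t))/(3125*e^(5*t) - 25000*e^(4*t) + 80000*e^(3*t) - 128000*e^(2*t) + 102400*e^(t) - 32768)

κ_5 = D^5[K](0) = 84760/81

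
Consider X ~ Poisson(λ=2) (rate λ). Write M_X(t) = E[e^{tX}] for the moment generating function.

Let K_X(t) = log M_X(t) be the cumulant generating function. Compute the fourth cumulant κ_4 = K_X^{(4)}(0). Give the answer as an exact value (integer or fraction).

M_X(t) = e^(2*e^(t) - 2)
K_X(t) = log M_X(t) = 2*e^(t) - 2
K^(4)(t) = 2*e^(t)

κ_4 = K^(4)(0) = 2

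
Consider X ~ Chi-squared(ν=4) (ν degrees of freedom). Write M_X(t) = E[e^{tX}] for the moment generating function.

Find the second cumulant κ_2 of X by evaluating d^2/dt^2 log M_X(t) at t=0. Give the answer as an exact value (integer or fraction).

κ_2 = K′′(0) = 8

M_X(t) = (1 - 2*t)^(-2)
K_X(t) = log M_X(t) = -2*log(1 - 2*t)
K′(t) = -4/(2*t - 1)
K′′(t) = 8/(4*t^2 - 4*t + 1)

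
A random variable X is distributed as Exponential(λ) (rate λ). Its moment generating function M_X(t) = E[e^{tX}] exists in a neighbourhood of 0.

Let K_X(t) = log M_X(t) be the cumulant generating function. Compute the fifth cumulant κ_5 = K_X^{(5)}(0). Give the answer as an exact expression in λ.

κ_5 = K^(5)(0) = 24/λ^5

M_X(t) = λ/(λ - t)
K_X(t) = log M_X(t) = log(λ) - log(λ - t)
K^(5)(t) = -24/(-λ^5 + 5*λ^4*t - 10*λ^3*t^2 + 10*λ^2*t^3 - 5*λ*t^4 + t^5)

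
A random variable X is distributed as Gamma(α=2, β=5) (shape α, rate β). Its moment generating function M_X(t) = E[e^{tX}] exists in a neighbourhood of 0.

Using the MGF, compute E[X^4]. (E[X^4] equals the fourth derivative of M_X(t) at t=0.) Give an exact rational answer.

E[X^4] = d^4M/dt^4 |_{t=0} = 24/125

M_X(t) = 25/(5 - t)^2
dM/dt = -50/(t^3 - 15*t^2 + 75*t - 125)
d^2M/dt^2 = 150/(t^4 - 20*t^3 + 150*t^2 - 500*t + 625)
d^3M/dt^3 = -600/(t^5 - 25*t^4 + 250*t^3 - 1250*t^2 + 3125*t - 3125)
d^4M/dt^4 = 3000/(t^6 - 30*t^5 + 375*t^4 - 2500*t^3 + 9375*t^2 - 18750*t + 15625)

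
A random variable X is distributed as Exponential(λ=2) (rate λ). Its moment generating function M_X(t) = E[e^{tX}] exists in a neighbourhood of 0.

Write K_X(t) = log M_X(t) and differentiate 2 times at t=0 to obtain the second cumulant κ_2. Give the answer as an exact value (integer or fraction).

κ_2 = d^2K/dt^2 |_{t=0} = 1/4

M_X(t) = 2/(2 - t)
K_X(t) = log M_X(t) = -log(2 - t) + log(2)
dK/dt = -1/(t - 2)
d^2K/dt^2 = 1/(t^2 - 4*t + 4)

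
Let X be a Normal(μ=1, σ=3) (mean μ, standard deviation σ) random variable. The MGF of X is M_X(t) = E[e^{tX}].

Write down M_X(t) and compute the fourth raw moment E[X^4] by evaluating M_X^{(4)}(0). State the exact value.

M_X(t) = e^(9*t^2/2 + t)
D^4[M](t) = 6561*t^4*e^(t)*e^(9*t^2/2) + 2916*t^3*e^(t)*e^(9*t^2/2) + 4860*t^2*e^(t)*e^(9*t^2/2) + 1008*t*e^(t)*e^(9*t^2/2) + 298*e^(t)*e^(9*t^2/2)

E[X^4] = D^4[M](0) = 298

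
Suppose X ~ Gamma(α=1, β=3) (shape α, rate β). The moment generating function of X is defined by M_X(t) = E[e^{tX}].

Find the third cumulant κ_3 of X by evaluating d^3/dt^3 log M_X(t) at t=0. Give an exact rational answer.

κ_3 = D^3[K](0) = 2/27

M_X(t) = 3/(3 - t)
K_X(t) = log M_X(t) = -log(3 - t) + log(3)
D^3[K](t) = -2/(t^3 - 9*t^2 + 27*t - 27)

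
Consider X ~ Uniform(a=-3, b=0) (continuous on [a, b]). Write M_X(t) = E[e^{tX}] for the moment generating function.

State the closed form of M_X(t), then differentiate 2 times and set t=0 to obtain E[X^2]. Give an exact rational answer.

M_X(t) = (1 - e^(-3*t))/(3*t)
dM/dt = (3*t - e^(3*t) + 1)*e^(-3*t)/(3*t^2)
d^2M/dt^2 = (-9*t^2 - 6*t + 2*e^(3*t) - 2)*e^(-3*t)/(3*t^3)

E[X^2] = d^2M/dt^2 |_{t=0} = 3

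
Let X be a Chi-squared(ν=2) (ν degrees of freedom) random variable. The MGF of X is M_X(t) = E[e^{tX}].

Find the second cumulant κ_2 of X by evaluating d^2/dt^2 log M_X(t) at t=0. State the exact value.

κ_2 = K^(2)(0) = 4

M_X(t) = 1/(1 - 2*t)
K_X(t) = log M_X(t) = -log(1 - 2*t)
K^(2)(t) = 4/(4*t^2 - 4*t + 1)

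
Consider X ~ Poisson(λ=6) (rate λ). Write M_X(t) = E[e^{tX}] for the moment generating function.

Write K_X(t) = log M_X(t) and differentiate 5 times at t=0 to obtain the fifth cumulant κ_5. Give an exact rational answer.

κ_5 = D^5[K](0) = 6

M_X(t) = e^(6*e^(t) - 6)
K_X(t) = log M_X(t) = 6*e^(t) - 6
D^5[K](t) = 6*e^(t)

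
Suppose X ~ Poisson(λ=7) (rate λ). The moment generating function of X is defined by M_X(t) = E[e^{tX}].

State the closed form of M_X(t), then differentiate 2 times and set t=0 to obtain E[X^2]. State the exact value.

E[X^2] = M^(2)(0) = 56

M_X(t) = e^(7*e^(t) - 7)
M^(2)(t) = (49*e^(2*t)*e^(7*e^(t)) + 7*e^(t)*e^(7*e^(t)))*e^(-7)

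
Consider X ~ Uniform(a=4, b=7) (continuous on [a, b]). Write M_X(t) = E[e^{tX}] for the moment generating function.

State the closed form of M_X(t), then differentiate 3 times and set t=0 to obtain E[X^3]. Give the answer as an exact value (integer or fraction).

M_X(t) = (e^(7*t) - e^(4*t))/(3*t)
M^(3)(t) = (343*t^3*e^(7*t) - 64*t^3*e^(4*t) - 147*t^2*e^(7*t) + 48*t^2*e^(4*t) + 42*t*e^(7*t) - 24*t*e^(4*t) - 6*e^(7*t) + 6*e^(4*t))/(3*t^4)

E[X^3] = M^(3)(0) = 715/4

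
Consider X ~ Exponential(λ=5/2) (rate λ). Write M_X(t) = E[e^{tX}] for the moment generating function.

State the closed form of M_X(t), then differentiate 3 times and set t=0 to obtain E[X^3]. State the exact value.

E[X^3] = D^3[M](0) = 48/125

M_X(t) = 5/(2*(5/2 - t))
D^3[M](t) = 240/(16*t^4 - 160*t^3 + 600*t^2 - 1000*t + 625)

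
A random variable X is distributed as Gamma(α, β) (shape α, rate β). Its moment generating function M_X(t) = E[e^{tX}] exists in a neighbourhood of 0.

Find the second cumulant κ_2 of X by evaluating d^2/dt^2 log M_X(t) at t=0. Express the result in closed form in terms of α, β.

M_X(t) = (β/(β - t))^α
K_X(t) = log M_X(t) = α*(log(β) - log(β - t))
K^(2)(t) = α/(β^2 - 2*β*t + t^2)

κ_2 = K^(2)(0) = α/β^2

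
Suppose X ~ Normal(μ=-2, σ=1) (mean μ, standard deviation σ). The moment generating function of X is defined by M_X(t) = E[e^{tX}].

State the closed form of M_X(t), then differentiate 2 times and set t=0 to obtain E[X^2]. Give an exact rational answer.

M_X(t) = e^(t^2/2 - 2*t)
dM/dt = t*e^(-2*t)*e^(t^2/2) - 2*e^(-2*t)*e^(t^2/2)
d^2M/dt^2 = (t^2*e^(t^2/2) - 4*t*e^(t^2/2) + 5*e^(t^2/2))*e^(-2*t)

E[X^2] = d^2M/dt^2 |_{t=0} = 5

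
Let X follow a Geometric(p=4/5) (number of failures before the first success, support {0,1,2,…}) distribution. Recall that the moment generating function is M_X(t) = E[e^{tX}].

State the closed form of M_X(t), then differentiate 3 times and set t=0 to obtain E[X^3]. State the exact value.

M_X(t) = 4/(5*(1 - e^(t)/5))
M^(3)(t) = (4*e^(3*t) + 80*e^(2*t) + 100*e^(t))/(e^(4*t) - 20*e^(3*t) + 150*e^(2*t) - 500*e^(t) + 625)

E[X^3] = M^(3)(0) = 23/32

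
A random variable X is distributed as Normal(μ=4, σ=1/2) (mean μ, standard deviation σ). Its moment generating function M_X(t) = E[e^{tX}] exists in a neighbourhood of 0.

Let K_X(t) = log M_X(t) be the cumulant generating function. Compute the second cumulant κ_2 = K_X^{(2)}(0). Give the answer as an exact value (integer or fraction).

M_X(t) = e^(t^2/8 + 4*t)
K_X(t) = log M_X(t) = t^2/8 + 4*t
K′(t) = t/4 + 4
K′′(t) = 1/4

κ_2 = K′′(0) = 1/4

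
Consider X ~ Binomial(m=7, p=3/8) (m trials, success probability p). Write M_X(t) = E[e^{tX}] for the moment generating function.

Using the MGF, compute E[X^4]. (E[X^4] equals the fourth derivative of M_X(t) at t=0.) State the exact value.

E[X^4] = d^4M/dt^4 |_{t=0} = 65037/512

M_X(t) = (3*e^(t)/8 + 5/8)^7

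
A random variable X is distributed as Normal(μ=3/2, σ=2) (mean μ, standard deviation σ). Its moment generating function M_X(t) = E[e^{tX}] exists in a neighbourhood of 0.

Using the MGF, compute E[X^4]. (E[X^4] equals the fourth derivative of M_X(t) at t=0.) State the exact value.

M_X(t) = e^(2*t^2 + 3*t/2)
dM/dt = 4*t*e^(3*t/2)*e^(2*t^2) + 3*e^(3*t/2)*e^(2*t^2)/2
d^2M/dt^2 = 16*t^2*e^(3*t/2)*e^(2*t^2) + 12*t*e^(3*t/2)*e^(2*t^2) + 25*e^(3*t/2)*e^(2*t^2)/4
d^3M/dt^3 = 64*t^3*e^(3*t/2)*e^(2*t^2) + 72*t^2*e^(3*t/2)*e^(2*t^2) + 75*t*e^(3*t/2)*e^(2*t^2) + 171*e^(3*t/2)*e^(2*t^2)/8
d^4M/dt^4 = 256*t^4*e^(3*t/2)*e^(2*t^2) + 384*t^3*e^(3*t/2)*e^(2*t^2) + 600*t^2*e^(3*t/2)*e^(2*t^2) + 342*t*e^(3*t/2)*e^(2*t^2) + 1713*e^(3*t/2)*e^(2*t^2)/16

E[X^4] = d^4M/dt^4 |_{t=0} = 1713/16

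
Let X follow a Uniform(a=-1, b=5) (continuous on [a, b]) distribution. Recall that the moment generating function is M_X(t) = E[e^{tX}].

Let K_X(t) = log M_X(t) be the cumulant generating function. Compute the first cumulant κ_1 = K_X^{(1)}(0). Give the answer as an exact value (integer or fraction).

M_X(t) = (e^(5*t) - e^(-t))/(6*t)
K_X(t) = log M_X(t) = -log(t) + log(e^(5*t) - e^(-t)) - log(6)
K^(1)(t) = (5*t*e^(6*t) + t - e^(6*t) + 1)/(t*e^(6*t) - t)

κ_1 = K^(1)(0) = 2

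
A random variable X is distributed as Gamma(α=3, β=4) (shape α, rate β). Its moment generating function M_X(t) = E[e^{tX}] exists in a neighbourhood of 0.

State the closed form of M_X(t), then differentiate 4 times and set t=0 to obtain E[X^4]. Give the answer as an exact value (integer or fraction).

M_X(t) = 64/(4 - t)^3
M^(4)(t) = -23040/(t^7 - 28*t^6 + 336*t^5 - 2240*t^4 + 8960*t^3 - 21504*t^2 + 28672*t - 16384)

E[X^4] = M^(4)(0) = 45/32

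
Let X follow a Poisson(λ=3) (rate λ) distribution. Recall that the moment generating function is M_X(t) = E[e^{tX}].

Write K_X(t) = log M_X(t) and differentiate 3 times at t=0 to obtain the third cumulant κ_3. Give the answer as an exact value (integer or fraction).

M_X(t) = e^(3*e^(t) - 3)
K_X(t) = log M_X(t) = 3*e^(t) - 3
K^(3)(t) = 3*e^(t)

κ_3 = K^(3)(0) = 3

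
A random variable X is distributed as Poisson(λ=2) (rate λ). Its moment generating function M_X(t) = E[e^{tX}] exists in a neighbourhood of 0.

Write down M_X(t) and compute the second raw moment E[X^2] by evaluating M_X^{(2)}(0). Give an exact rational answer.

M_X(t) = e^(2*e^(t) - 2)
dM/dt = 2*e^(-2)*e^(t)*e^(2*e^(t))
d^2M/dt^2 = (4*e^(2*t)*e^(2*e^(t)) + 2*e^(t)*e^(2*e^(t)))*e^(-2)

E[X^2] = d^2M/dt^2 |_{t=0} = 6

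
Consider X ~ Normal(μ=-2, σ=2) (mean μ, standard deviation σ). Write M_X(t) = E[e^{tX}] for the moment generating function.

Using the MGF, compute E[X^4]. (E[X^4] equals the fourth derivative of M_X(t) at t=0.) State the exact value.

M_X(t) = e^(2*t^2 - 2*t)
M^(4)(t) = (256*t^4*e^(2*t^2) - 512*t^3*e^(2*t^2) + 768*t^2*e^(2*t^2) - 512*t*e^(2*t^2) + 160*e^(2*t^2))*e^(-2*t)

E[X^4] = M^(4)(0) = 160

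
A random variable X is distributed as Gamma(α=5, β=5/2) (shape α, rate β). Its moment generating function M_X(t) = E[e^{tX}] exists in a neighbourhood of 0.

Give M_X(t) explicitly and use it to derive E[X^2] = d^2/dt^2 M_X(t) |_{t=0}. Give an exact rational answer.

M_X(t) = 3125/(32*(5/2 - t)^5)
M^(2)(t) = -375000/(128*t^7 - 2240*t^6 + 16800*t^5 - 70000*t^4 + 175000*t^3 - 262500*t^2 + 218750*t - 78125)

E[X^2] = M^(2)(0) = 24/5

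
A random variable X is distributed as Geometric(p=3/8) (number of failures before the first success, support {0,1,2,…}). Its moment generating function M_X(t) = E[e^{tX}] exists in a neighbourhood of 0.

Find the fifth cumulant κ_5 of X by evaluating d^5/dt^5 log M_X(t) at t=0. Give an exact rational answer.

κ_5 = d^5K/dt^5 |_{t=0} = 84760/81

M_X(t) = 3/(8*(1 - 5*e^(t)/8))
K_X(t) = log M_X(t) = -log(1 - 5*e^(t)/8) - 3*log(2) + log(3)
dK/dt = -5*e^(t)/(5*e^(t) - 8)
d^2K/dt^2 = 40*e^(t)/(25*e^(2*t) - 80*e^(t) + 64)
d^3K/dt^3 = (-200*e^(2*t) - 320*e^(t))/(125*e^(3*t) - 600*e^(2*t) + 960*e^(t) - 512)
d^4K/dt^4 = (1000*e^(3*t) + 6400*e^(2*t) + 2560*e^(t))/(625*e^(4*t) - 4000*e^(3*t) + 9600*e^(2*t) - 10240*e^(t) + 4096)
d^5K/dt^5 = (-5000*e^(4*t) - 88000*e^(3*t) - 140800*e^(2*t) - 20480*e^(t))/(3125*e^(5*t) - 25000*e^(4*t) + 80000*e^(3*t) - 128000*e^(2*t) + 102400*e^(t) - 32768)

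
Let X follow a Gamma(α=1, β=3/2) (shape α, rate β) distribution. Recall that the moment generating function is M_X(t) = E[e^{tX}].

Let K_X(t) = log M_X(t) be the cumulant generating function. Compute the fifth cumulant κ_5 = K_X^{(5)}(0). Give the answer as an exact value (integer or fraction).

M_X(t) = 3/(2*(3/2 - t))
K_X(t) = log M_X(t) = -log(3/2 - t) - log(2) + log(3)
K′(t) = -2/(2*t - 3)
K′′(t) = 4/(4*t^2 - 12*t + 9)
K′′′(t) = -16/(8*t^3 - 36*t^2 + 54*t - 27)
K′′′′(t) = 96/(16*t^4 - 96*t^3 + 216*t^2 - 216*t + 81)
K′′′′′(t) = -768/(32*t^5 - 240*t^4 + 720*t^3 - 1080*t^2 + 810*t - 243)

κ_5 = K′′′′′(0) = 256/81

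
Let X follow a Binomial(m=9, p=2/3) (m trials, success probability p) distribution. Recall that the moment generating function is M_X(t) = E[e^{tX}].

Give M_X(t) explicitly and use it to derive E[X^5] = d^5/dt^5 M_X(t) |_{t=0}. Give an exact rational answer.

E[X^5] = M′′′′′(0) = 109654/9

M_X(t) = (2*e^(t)/3 + 1/3)^9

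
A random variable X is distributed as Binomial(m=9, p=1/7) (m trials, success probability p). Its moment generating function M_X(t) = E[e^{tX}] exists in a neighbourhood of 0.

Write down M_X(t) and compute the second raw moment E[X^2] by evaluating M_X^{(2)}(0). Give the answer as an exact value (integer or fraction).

E[X^2] = d^2M/dt^2 |_{t=0} = 135/49

M_X(t) = (e^(t)/7 + 6/7)^9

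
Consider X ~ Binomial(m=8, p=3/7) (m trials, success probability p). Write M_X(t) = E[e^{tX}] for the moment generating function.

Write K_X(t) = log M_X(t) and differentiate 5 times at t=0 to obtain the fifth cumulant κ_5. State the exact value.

M_X(t) = (3*e^(t)/7 + 4/7)^8
K_X(t) = log M_X(t) = 8*log(3*e^(t)/7 + 4/7)
K^(5)(t) = (-2592*e^(4*t) + 38016*e^(3*t) - 50688*e^(2*t) + 6144*e^(t))/(243*e^(5*t) + 1620*e^(4*t) + 4320*e^(3*t) + 5760*e^(2*t) + 3840*e^(t) + 1024)

κ_5 = K^(5)(0) = -9120/16807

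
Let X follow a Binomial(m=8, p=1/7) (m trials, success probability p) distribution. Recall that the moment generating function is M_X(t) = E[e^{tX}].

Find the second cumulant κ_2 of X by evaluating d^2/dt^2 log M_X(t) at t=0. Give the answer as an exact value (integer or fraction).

κ_2 = K^(2)(0) = 48/49

M_X(t) = (e^(t)/7 + 6/7)^8
K_X(t) = log M_X(t) = 8*log(e^(t)/7 + 6/7)
K^(2)(t) = 48*e^(t)/(e^(2*t) + 12*e^(t) + 36)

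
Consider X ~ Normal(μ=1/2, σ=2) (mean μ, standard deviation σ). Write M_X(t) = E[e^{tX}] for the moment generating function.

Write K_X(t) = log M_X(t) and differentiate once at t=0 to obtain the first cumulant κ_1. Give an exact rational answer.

κ_1 = D[K](0) = 1/2

M_X(t) = e^(2*t^2 + t/2)
K_X(t) = log M_X(t) = 2*t^2 + t/2
D[K](t) = 4*t + 1/2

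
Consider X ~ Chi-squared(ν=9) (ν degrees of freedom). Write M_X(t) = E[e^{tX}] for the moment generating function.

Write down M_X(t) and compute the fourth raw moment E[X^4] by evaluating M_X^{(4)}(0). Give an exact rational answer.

E[X^4] = M′′′′(0) = 19305

M_X(t) = (1 - 2*t)^(-9/2)
M′(t) = -9/(32*t^5*√(1 - 2*t) - 80*t^4*√(1 - 2*t) + 80*t^3*√(1 - 2*t) - 40*t^2*√(1 - 2*t) + 10*t*√(1 - 2*t) - √(1 - 2*t))
M′′(t) = 99/(64*t^6*√(1 - 2*t) - 192*t^5*√(1 - 2*t) + 240*t^4*√(1 - 2*t) - 160*t^3*√(1 - 2*t) + 60*t^2*√(1 - 2*t) - 12*t*√(1 - 2*t) + √(1 - 2*t))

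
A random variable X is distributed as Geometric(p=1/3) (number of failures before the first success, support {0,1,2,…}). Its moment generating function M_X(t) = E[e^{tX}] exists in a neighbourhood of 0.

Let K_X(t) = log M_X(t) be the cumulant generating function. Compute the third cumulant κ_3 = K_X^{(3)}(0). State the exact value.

M_X(t) = 1/(3*(1 - 2*e^(t)/3))
K_X(t) = log M_X(t) = -log(1 - 2*e^(t)/3) - log(3)
D^3[K](t) = (-12*e^(2*t) - 18*e^(t))/(8*e^(3*t) - 36*e^(2*t) + 54*e^(t) - 27)

κ_3 = D^3[K](0) = 30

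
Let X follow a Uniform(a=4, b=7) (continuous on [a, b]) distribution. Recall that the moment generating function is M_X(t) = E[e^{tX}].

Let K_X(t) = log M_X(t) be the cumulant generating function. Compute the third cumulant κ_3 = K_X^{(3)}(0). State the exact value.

M_X(t) = (e^(7*t) - e^(4*t))/(3*t)
K_X(t) = log M_X(t) = -log(t) + log(e^(7*t) - e^(4*t)) - log(3)
K′(t) = (7*t*e^(3*t) - 4*t - e^(3*t) + 1)/(t*e^(3*t) - t)
K′′(t) = (-9*t^2*e^(3*t) + e^(6*t) - 2*e^(3*t) + 1)/(t^2*e^(6*t) - 2*t^2*e^(3*t) + t^2)
K′′′(t) = (27*t^3*e^(6*t) + 27*t^3*e^(3*t) - 2*e^(9*t) + 6*e^(6*t) - 6*e^(3*t) + 2)/(t^3*e^(9*t) - 3*t^3*e^(6*t) + 3*t^3*e^(3*t) - t^3)

κ_3 = K′′′(0) = 0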